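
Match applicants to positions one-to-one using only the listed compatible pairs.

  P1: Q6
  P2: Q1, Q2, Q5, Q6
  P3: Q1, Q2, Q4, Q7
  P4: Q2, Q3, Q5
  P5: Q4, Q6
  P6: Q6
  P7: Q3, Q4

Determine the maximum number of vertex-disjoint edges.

6

Unit-capacity flow: source→left, listed edges, right→sink; max matching = max flow.
Augmenting path P1→Q6 (+1); matched 1.
Augmenting path P2→Q1 (+1); matched 2.
Augmenting path P3→Q2 (+1); matched 3.
Augmenting path P4→Q3 (+1); matched 4.
Augmenting path P5→Q4 (+1); matched 5.
Augmenting path P7→Q3→P4→Q5 (+1); matched 6.
No augmenting path remains; maximum matching = 6.
König certificate: {P2, P3, P4, P5, P7, Q6} is a vertex cover of size 6 (every listed pair touches it), so no matching can be larger.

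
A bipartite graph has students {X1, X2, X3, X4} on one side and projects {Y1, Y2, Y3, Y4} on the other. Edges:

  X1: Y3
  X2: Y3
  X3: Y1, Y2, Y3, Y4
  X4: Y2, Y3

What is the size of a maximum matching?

3

Unit-capacity flow: source→left, listed edges, right→sink; max matching = max flow.
Augmenting path X1→Y3 (+1); matched 1.
Augmenting path X3→Y1 (+1); matched 2.
Augmenting path X4→Y2 (+1); matched 3.
No augmenting path remains; maximum matching = 3.
König certificate: {X3, X4, Y3} is a vertex cover of size 3 (every listed pair touches it), so no matching can be larger.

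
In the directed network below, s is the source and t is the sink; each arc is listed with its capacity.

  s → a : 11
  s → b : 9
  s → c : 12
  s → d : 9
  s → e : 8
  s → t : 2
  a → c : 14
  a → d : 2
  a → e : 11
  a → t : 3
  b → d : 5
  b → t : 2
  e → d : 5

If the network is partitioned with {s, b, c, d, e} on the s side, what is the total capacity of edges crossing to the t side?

Edges leaving {s, b, c, d, e}: s→a (11), s→t (2), b→t (2).
Cut capacity = 11 + 2 + 2 = 15.

15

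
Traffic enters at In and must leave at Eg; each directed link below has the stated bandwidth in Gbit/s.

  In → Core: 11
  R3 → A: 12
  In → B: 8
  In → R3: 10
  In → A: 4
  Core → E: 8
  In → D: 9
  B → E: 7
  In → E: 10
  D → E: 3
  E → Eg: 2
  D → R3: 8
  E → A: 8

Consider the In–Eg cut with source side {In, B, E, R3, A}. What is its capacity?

Edges leaving {In, B, E, R3, A}: In→D (9), In→Core (11), E→Eg (2).
Cut capacity = 9 + 11 + 2 = 22.

22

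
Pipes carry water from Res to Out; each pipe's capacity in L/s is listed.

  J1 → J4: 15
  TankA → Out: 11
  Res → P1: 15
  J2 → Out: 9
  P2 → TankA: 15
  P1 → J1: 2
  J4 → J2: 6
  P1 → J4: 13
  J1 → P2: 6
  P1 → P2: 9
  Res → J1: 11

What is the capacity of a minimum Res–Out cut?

Augment Res→J1→P2→TankA→Out: bottleneck 6, flow now 6.
Augment Res→J1→J4→J2→Out: bottleneck 5, flow now 11.
Augment Res→P1→P2→TankA→Out: bottleneck 5, flow now 16.
Augment Res→P1→J4→J2→Out: bottleneck 1, flow now 17.
No augmenting path remains; maximum flow = 17.
By max-flow min-cut, the minimum cut capacity equals the max flow.
In the residual graph, reachable from Res: {Res, J1, P1, P2, J4, TankA}.
Min-cut edges: J4→J2 (6), TankA→Out (11); capacity 6 + 11 = 17.

17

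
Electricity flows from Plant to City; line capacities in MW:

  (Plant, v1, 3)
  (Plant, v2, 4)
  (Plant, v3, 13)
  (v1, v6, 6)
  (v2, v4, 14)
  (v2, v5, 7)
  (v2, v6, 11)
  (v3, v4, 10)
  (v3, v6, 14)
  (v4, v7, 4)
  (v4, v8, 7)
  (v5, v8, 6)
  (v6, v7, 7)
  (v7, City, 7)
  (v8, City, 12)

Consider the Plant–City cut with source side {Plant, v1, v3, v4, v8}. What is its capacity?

Edges leaving {Plant, v1, v3, v4, v8}: Plant→v2 (4), v1→v6 (6), v3→v6 (14), v4→v7 (4), v8→City (12).
Cut capacity = 4 + 6 + 14 + 4 + 12 = 40.

40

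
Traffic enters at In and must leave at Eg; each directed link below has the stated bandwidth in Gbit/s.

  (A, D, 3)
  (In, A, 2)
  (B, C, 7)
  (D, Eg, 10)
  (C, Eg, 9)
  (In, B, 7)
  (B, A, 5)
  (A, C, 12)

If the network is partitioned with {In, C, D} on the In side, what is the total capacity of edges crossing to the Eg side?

28

Edges leaving {In, C, D}: In→A (2), In→B (7), C→Eg (9), D→Eg (10).
Cut capacity = 2 + 7 + 9 + 10 = 28.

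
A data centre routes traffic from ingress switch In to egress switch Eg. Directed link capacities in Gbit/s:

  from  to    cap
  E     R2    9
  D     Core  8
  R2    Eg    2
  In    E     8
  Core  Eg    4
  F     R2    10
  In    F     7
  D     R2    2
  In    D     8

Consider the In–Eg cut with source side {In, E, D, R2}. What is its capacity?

17

Edges leaving {In, E, D, R2}: In→F (7), D→Core (8), R2→Eg (2).
Cut capacity = 7 + 8 + 2 = 17.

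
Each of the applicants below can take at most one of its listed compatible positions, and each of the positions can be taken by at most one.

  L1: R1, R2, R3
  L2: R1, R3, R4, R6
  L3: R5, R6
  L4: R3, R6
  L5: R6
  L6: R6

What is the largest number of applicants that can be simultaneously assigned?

Unit-capacity flow: source→left, listed edges, right→sink; max matching = max flow.
Augmenting path L1→R1 (+1); matched 1.
Augmenting path L2→R3 (+1); matched 2.
Augmenting path L3→R5 (+1); matched 3.
Augmenting path L4→R6 (+1); matched 4.
Augmenting path L5→R6→L4→R3→L2→R4 (+1); matched 5.
No augmenting path remains; maximum matching = 5.
König certificate: {L1, L2, L3, L4, R6} is a vertex cover of size 5 (every listed pair touches it), so no matching can be larger.

5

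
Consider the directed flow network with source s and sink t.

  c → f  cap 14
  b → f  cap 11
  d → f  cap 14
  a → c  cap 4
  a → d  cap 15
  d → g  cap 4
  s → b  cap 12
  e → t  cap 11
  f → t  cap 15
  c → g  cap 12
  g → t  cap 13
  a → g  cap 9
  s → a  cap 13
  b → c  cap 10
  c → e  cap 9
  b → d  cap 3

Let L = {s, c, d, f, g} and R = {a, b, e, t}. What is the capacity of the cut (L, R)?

62

Edges leaving {s, c, d, f, g}: s→a (13), s→b (12), c→e (9), f→t (15), g→t (13).
Cut capacity = 13 + 12 + 9 + 15 + 13 = 62.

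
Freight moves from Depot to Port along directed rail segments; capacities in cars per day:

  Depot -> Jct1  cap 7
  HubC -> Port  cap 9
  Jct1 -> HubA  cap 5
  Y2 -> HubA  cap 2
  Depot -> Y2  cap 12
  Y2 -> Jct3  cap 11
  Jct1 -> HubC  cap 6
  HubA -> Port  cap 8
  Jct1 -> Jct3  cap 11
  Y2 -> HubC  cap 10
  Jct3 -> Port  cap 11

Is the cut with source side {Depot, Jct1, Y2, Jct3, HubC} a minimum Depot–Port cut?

Given cut capacity: 5 + 2 + 11 + 9 = 27.
Augment Depot→Jct1→Jct3→Port: bottleneck 7, flow now 7.
Augment Depot→Y2→Jct3→Port: bottleneck 4, flow now 11.
Augment Depot→Y2→HubC→Port: bottleneck 8, flow now 19.
No augmenting path remains; maximum flow = 19.
In the residual graph, reachable from Depot: {Depot}.
Min-cut edges: Depot→Jct1 (7), Depot→Y2 (12); capacity 7 + 12 = 19.
Cut capacity 27 exceeds the max flow 19, so it is not minimum.

No — its capacity is 27, but the minimum cut has capacity 19.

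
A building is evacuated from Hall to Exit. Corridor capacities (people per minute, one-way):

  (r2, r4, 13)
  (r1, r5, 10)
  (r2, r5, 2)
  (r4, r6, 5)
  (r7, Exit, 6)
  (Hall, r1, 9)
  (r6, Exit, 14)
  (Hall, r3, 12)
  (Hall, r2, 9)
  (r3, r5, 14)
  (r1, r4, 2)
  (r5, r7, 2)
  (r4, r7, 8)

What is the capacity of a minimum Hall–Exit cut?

11

Augment Hall→r1→r4→r6→Exit: bottleneck 2, flow now 2.
Augment Hall→r1→r5→r7→Exit: bottleneck 2, flow now 4.
Augment Hall→r2→r4→r6→Exit: bottleneck 3, flow now 7.
Augment Hall→r2→r4→r7→Exit: bottleneck 4, flow now 11.
No augmenting path remains; maximum flow = 11.
By max-flow min-cut, the minimum cut capacity equals the max flow.
In the residual graph, reachable from Hall: {Hall, r1, r2, r3, r4, r5, r7}.
Min-cut edges: r4→r6 (5), r7→Exit (6); capacity 5 + 6 = 11.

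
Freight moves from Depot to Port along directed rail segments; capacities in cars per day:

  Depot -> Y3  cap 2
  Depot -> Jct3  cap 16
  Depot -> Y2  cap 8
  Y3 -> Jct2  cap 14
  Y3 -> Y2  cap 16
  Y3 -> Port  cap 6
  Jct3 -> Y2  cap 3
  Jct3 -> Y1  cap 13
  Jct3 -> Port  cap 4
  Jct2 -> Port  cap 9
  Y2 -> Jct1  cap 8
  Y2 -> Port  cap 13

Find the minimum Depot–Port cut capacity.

17

Augment Depot→Y3→Port: bottleneck 2, flow now 2.
Augment Depot→Jct3→Port: bottleneck 4, flow now 6.
Augment Depot→Y2→Port: bottleneck 8, flow now 14.
Augment Depot→Jct3→Y2→Port: bottleneck 3, flow now 17.
No augmenting path remains; maximum flow = 17.
By max-flow min-cut, the minimum cut capacity equals the max flow.
In the residual graph, reachable from Depot: {Depot, Jct3, Y1}.
Min-cut edges: Depot→Y3 (2), Depot→Y2 (8), Jct3→Y2 (3), Jct3→Port (4); capacity 2 + 8 + 3 + 4 = 17.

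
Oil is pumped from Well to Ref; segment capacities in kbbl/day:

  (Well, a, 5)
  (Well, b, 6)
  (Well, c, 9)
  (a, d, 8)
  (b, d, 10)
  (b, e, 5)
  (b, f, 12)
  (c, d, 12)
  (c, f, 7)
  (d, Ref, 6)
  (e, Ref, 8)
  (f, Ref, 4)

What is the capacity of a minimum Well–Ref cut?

15

Augment Well→a→d→Ref: bottleneck 5, flow now 5.
Augment Well→b→d→Ref: bottleneck 1, flow now 6.
Augment Well→b→e→Ref: bottleneck 5, flow now 11.
Augment Well→c→f→Ref: bottleneck 4, flow now 15.
No augmenting path remains; maximum flow = 15.
By max-flow min-cut, the minimum cut capacity equals the max flow.
In the residual graph, reachable from Well: {Well, a, b, c, d, f}.
Min-cut edges: b→e (5), d→Ref (6), f→Ref (4); capacity 5 + 6 + 4 = 15.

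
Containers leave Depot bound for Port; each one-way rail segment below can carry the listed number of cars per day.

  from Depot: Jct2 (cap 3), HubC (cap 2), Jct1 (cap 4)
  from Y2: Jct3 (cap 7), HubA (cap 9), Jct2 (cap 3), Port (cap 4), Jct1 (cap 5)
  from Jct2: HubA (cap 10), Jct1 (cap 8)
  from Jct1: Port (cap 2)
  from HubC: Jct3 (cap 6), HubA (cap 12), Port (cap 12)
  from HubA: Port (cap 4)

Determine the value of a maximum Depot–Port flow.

Augment Depot→Jct1→Port: bottleneck 2, flow now 2.
Augment Depot→HubC→Port: bottleneck 2, flow now 4.
Augment Depot→Jct2→HubA→Port: bottleneck 3, flow now 7.
No augmenting path remains; maximum flow = 7.
In the residual graph, reachable from Depot: {Depot, Jct1}.
Min-cut edges: Depot→Jct2 (3), Depot→HubC (2), Jct1→Port (2); capacity 3 + 2 + 2 = 7.
This cut is saturated, so no flow can exceed 7.

7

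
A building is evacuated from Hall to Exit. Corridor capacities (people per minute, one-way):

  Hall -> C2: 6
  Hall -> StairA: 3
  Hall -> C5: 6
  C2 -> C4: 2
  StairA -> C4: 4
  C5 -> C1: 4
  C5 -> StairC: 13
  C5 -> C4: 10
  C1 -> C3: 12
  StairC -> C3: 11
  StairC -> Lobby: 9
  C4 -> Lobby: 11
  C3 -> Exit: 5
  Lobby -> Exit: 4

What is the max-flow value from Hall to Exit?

9

Augment Hall→C2→C4→Lobby→Exit: bottleneck 2, flow now 2.
Augment Hall→StairA→C4→Lobby→Exit: bottleneck 2, flow now 4.
Augment Hall→C5→C1→C3→Exit: bottleneck 4, flow now 8.
Augment Hall→C5→StairC→C3→Exit: bottleneck 1, flow now 9.
No augmenting path remains; maximum flow = 9.
In the residual graph, reachable from Hall: {Hall, C2, StairA, C5, C1, StairC, C4, C3, Lobby}.
Min-cut edges: C3→Exit (5), Lobby→Exit (4); capacity 5 + 4 = 9.
This cut is saturated, so no flow can exceed 9.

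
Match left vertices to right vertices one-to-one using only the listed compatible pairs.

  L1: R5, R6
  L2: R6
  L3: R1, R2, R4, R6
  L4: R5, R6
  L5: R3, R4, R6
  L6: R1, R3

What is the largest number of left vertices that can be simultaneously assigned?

5

Unit-capacity flow: source→left, listed edges, right→sink; max matching = max flow.
Augmenting path L1→R5 (+1); matched 1.
Augmenting path L2→R6 (+1); matched 2.
Augmenting path L3→R1 (+1); matched 3.
Augmenting path L5→R3 (+1); matched 4.
Augmenting path L6→R1→L3→R2 (+1); matched 5.
No augmenting path remains; maximum matching = 5.
König certificate: {L3, L5, L6, R5, R6} is a vertex cover of size 5 (every listed pair touches it), so no matching can be larger.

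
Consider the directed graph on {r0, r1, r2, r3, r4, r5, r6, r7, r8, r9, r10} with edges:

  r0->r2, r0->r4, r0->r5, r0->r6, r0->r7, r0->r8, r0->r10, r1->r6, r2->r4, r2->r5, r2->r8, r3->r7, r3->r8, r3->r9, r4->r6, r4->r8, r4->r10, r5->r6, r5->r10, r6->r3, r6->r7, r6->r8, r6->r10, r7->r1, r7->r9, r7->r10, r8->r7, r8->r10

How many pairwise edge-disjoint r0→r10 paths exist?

Assign every edge capacity 1; by Menger, the answer equals the max flow.
Path r0→r10 (+1); total 1.
Path r0→r4→r10 (+1); total 2.
Path r0→r5→r10 (+1); total 3.
Path r0→r6→r10 (+1); total 4.
Path r0→r7→r10 (+1); total 5.
Path r0→r8→r10 (+1); total 6.
No residual r0→r10 path; max flow = 6.
Certifying cut of size 6: {r0→r10, r4→r10, r5→r10, r6→r10, r7→r10, r8→r10}.

6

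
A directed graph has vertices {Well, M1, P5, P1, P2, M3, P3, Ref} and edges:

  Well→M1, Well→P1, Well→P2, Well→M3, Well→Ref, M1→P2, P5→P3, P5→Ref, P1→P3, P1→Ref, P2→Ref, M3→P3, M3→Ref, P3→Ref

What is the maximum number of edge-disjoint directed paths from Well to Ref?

4

Assign every edge capacity 1; by Menger, the answer equals the max flow.
Path Well→Ref (+1); total 1.
Path Well→P1→Ref (+1); total 2.
Path Well→P2→Ref (+1); total 3.
Path Well→M3→Ref (+1); total 4.
No residual Well→Ref path; max flow = 4.
Certifying cut of size 4: {P2→Ref, Well→M3, Well→P1, Well→Ref}.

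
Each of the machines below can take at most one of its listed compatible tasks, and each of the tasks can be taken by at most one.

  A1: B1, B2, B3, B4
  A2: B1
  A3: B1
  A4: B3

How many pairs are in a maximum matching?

3

Unit-capacity flow: source→left, listed edges, right→sink; max matching = max flow.
Augmenting path A1→B1 (+1); matched 1.
Augmenting path A4→B3 (+1); matched 2.
Augmenting path A2→B1→A1→B2 (+1); matched 3.
No augmenting path remains; maximum matching = 3.
König certificate: {A1, A4, B1} is a vertex cover of size 3 (every listed pair touches it), so no matching can be larger.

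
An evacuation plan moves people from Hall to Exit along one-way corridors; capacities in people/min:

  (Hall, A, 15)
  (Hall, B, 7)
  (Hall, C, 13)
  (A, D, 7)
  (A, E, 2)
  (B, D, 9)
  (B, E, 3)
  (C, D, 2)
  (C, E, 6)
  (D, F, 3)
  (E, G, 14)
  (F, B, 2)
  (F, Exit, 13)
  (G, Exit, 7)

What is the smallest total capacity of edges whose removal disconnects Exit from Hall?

10

Augment Hall→A→D→F→Exit: bottleneck 3, flow now 3.
Augment Hall→A→E→G→Exit: bottleneck 2, flow now 5.
Augment Hall→B→E→G→Exit: bottleneck 3, flow now 8.
Augment Hall→C→E→G→Exit: bottleneck 2, flow now 10.
No augmenting path remains; maximum flow = 10.
By max-flow min-cut, the minimum cut capacity equals the max flow.
In the residual graph, reachable from Hall: {Hall, A, B, C, D, E, G}.
Min-cut edges: D→F (3), G→Exit (7); capacity 3 + 7 = 10.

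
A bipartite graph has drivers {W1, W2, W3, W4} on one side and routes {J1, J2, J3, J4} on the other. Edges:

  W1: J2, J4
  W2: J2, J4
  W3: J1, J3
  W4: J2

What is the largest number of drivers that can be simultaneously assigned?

Unit-capacity flow: source→left, listed edges, right→sink; max matching = max flow.
Augmenting path W1→J2 (+1); matched 1.
Augmenting path W2→J4 (+1); matched 2.
Augmenting path W3→J1 (+1); matched 3.
No augmenting path remains; maximum matching = 3.
König certificate: {W3, J2, J4} is a vertex cover of size 3 (every listed pair touches it), so no matching can be larger.

3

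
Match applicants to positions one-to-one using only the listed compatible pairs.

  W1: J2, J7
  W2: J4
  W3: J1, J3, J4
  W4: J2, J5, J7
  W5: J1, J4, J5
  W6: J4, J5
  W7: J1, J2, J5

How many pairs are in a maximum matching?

6

Unit-capacity flow: source→left, listed edges, right→sink; max matching = max flow.
Augmenting path W1→J2 (+1); matched 1.
Augmenting path W2→J4 (+1); matched 2.
Augmenting path W3→J1 (+1); matched 3.
Augmenting path W4→J5 (+1); matched 4.
Augmenting path W5→J1→W3→J3 (+1); matched 5.
Augmenting path W6→J5→W4→J7 (+1); matched 6.
No augmenting path remains; maximum matching = 6.
König certificate: {W3, J1, J2, J4, J5, J7} is a vertex cover of size 6 (every listed pair touches it), so no matching can be larger.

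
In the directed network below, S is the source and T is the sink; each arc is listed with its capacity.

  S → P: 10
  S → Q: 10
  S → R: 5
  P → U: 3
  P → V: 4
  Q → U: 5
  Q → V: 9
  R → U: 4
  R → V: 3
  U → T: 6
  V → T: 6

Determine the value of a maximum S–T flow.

Augment S→P→U→T: bottleneck 3, flow now 3.
Augment S→P→V→T: bottleneck 4, flow now 7.
Augment S→Q→U→T: bottleneck 3, flow now 10.
Augment S→Q→V→T: bottleneck 2, flow now 12.
No augmenting path remains; maximum flow = 12.
In the residual graph, reachable from S: {S, P, Q, R, U, V}.
Min-cut edges: U→T (6), V→T (6); capacity 6 + 6 = 12.
This cut is saturated, so no flow can exceed 12.

12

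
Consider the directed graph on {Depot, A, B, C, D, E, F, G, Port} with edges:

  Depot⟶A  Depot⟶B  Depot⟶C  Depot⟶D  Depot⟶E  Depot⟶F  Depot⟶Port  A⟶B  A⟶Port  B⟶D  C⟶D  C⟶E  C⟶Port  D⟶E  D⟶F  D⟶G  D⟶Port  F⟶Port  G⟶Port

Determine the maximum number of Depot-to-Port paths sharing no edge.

6

Assign every edge capacity 1; by Menger, the answer equals the max flow.
Path Depot→Port (+1); total 1.
Path Depot→A→Port (+1); total 2.
Path Depot→C→Port (+1); total 3.
Path Depot→D→Port (+1); total 4.
Path Depot→F→Port (+1); total 5.
Path Depot→B→D→G→Port (+1); total 6.
No residual Depot→Port path; max flow = 6.
Certifying cut of size 6: {Depot→A, Depot→B, Depot→C, Depot→D, Depot→F, Depot→Port}.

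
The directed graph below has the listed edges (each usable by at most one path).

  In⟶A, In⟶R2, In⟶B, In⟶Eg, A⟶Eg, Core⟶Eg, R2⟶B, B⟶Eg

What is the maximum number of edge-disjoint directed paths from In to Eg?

3

Assign every edge capacity 1; by Menger, the answer equals the max flow.
Path In→Eg (+1); total 1.
Path In→A→Eg (+1); total 2.
Path In→B→Eg (+1); total 3.
No residual In→Eg path; max flow = 3.
Certifying cut of size 3: {B→Eg, In→A, In→Eg}.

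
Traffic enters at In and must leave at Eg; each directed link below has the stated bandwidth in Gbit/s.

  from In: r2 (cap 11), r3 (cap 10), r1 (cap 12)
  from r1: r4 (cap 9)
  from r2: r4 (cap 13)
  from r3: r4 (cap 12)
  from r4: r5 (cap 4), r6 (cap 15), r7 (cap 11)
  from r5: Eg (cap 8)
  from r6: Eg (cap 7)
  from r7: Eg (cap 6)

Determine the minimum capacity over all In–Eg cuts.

17

Augment In→r1→r4→r5→Eg: bottleneck 4, flow now 4.
Augment In→r1→r4→r6→Eg: bottleneck 5, flow now 9.
Augment In→r2→r4→r6→Eg: bottleneck 2, flow now 11.
Augment In→r2→r4→r7→Eg: bottleneck 6, flow now 17.
No augmenting path remains; maximum flow = 17.
By max-flow min-cut, the minimum cut capacity equals the max flow.
In the residual graph, reachable from In: {In, r1, r2, r3, r4, r6, r7}.
Min-cut edges: r4→r5 (4), r6→Eg (7), r7→Eg (6); capacity 4 + 7 + 6 = 17.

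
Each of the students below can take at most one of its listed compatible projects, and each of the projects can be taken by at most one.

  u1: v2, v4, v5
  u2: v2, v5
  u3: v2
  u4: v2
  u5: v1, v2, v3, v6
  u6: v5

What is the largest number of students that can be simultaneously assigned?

Unit-capacity flow: source→left, listed edges, right→sink; max matching = max flow.
Augmenting path u1→v2 (+1); matched 1.
Augmenting path u2→v5 (+1); matched 2.
Augmenting path u5→v1 (+1); matched 3.
Augmenting path u3→v2→u1→v4 (+1); matched 4.
No augmenting path remains; maximum matching = 4.
König certificate: {u1, u5, v2, v5} is a vertex cover of size 4 (every listed pair touches it), so no matching can be larger.

4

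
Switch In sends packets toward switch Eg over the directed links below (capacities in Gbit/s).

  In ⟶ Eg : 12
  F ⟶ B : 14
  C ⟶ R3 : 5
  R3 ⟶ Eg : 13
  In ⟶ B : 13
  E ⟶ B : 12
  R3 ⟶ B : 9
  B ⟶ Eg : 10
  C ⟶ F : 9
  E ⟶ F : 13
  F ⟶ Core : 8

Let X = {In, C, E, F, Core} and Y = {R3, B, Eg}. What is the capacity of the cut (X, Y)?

Edges leaving {In, C, E, F, Core}: In→B (13), In→Eg (12), C→R3 (5), E→B (12), F→B (14).
Cut capacity = 13 + 12 + 5 + 12 + 14 = 56.

56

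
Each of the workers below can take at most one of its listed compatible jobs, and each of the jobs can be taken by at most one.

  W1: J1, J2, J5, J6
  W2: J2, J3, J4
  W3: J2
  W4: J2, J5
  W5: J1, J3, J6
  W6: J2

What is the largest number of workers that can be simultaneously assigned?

Unit-capacity flow: source→left, listed edges, right→sink; max matching = max flow.
Augmenting path W1→J1 (+1); matched 1.
Augmenting path W2→J2 (+1); matched 2.
Augmenting path W4→J5 (+1); matched 3.
Augmenting path W5→J3 (+1); matched 4.
Augmenting path W3→J2→W2→J4 (+1); matched 5.
No augmenting path remains; maximum matching = 5.
König certificate: {W1, W2, W4, W5, J2} is a vertex cover of size 5 (every listed pair touches it), so no matching can be larger.

5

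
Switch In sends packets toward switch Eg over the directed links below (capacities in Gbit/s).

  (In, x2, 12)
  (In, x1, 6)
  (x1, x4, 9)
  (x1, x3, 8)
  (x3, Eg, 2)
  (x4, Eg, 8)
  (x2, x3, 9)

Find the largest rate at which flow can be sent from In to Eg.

Augment In→x1→x3→Eg: bottleneck 2, flow now 2.
Augment In→x1→x4→Eg: bottleneck 4, flow now 6.
Augment In→x2→x3→x1→x4→Eg: bottleneck 2, flow now 8. (uses reverse residual edge)
No augmenting path remains; maximum flow = 8.
In the residual graph, reachable from In: {In, x2, x3}.
Min-cut edges: In→x1 (6), x3→Eg (2); capacity 6 + 2 = 8.
This cut is saturated, so no flow can exceed 8.

8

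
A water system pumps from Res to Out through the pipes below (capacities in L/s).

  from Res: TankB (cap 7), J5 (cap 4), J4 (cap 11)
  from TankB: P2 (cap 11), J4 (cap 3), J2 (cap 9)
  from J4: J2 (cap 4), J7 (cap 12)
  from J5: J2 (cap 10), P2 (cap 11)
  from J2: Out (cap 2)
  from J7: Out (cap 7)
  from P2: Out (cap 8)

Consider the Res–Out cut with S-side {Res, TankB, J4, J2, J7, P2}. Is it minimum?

No — its capacity is 21, but the minimum cut has capacity 17.

Given cut capacity: 4 + 2 + 7 + 8 = 21.
Augment Res→TankB→J2→Out: bottleneck 2, flow now 2.
Augment Res→TankB→P2→Out: bottleneck 5, flow now 7.
Augment Res→J4→J7→Out: bottleneck 7, flow now 14.
Augment Res→J5→P2→Out: bottleneck 3, flow now 17.
No augmenting path remains; maximum flow = 17.
In the residual graph, reachable from Res: {Res, TankB, J4, J5, J2, J7, P2}.
Min-cut edges: J2→Out (2), J7→Out (7), P2→Out (8); capacity 2 + 7 + 8 = 17.
Cut capacity 21 exceeds the max flow 17, so it is not minimum.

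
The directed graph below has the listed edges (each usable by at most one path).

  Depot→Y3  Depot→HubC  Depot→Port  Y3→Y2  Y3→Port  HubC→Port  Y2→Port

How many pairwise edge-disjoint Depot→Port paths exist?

Assign every edge capacity 1; by Menger, the answer equals the max flow.
Path Depot→Port (+1); total 1.
Path Depot→Y3→Port (+1); total 2.
Path Depot→HubC→Port (+1); total 3.
No residual Depot→Port path; max flow = 3.
Certifying cut of size 3: {Depot→HubC, Depot→Port, Depot→Y3}.

3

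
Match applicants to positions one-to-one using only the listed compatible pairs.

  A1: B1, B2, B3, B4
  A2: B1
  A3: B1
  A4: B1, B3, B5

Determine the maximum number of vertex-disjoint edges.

Unit-capacity flow: source→left, listed edges, right→sink; max matching = max flow.
Augmenting path A1→B1 (+1); matched 1.
Augmenting path A4→B3 (+1); matched 2.
Augmenting path A2→B1→A1→B2 (+1); matched 3.
No augmenting path remains; maximum matching = 3.
König certificate: {A1, A4, B1} is a vertex cover of size 3 (every listed pair touches it), so no matching can be larger.

3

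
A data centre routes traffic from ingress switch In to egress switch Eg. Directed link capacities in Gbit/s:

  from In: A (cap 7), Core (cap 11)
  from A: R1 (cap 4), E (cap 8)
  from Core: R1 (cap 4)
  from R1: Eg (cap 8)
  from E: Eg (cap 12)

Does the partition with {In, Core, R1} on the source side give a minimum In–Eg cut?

Given cut capacity: 7 + 8 = 15.
Augment In→A→R1→Eg: bottleneck 4, flow now 4.
Augment In→A→E→Eg: bottleneck 3, flow now 7.
Augment In→Core→R1→Eg: bottleneck 4, flow now 11.
No augmenting path remains; maximum flow = 11.
In the residual graph, reachable from In: {In, Core}.
Min-cut edges: In→A (7), Core→R1 (4); capacity 7 + 4 = 11.
Cut capacity 15 exceeds the max flow 11, so it is not minimum.

No — its capacity is 15, but the minimum cut has capacity 11.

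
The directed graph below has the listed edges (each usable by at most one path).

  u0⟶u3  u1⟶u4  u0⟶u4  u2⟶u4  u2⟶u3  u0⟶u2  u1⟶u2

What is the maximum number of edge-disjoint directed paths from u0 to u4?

Assign every edge capacity 1; by Menger, the answer equals the max flow.
Path u0→u4 (+1); total 1.
Path u0→u2→u4 (+1); total 2.
No residual u0→u4 path; max flow = 2.
Certifying cut of size 2: {u0→u2, u0→u4}.

2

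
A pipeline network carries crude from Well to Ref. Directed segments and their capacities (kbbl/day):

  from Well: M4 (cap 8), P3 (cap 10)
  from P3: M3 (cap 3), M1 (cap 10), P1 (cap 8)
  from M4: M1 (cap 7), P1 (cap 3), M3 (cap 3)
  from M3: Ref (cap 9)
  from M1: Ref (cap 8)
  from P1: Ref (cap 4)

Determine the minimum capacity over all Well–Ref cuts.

18

Augment Well→P3→M3→Ref: bottleneck 3, flow now 3.
Augment Well→P3→M1→Ref: bottleneck 7, flow now 10.
Augment Well→M4→M3→Ref: bottleneck 3, flow now 13.
Augment Well→M4→M1→Ref: bottleneck 1, flow now 14.
Augment Well→M4→P1→Ref: bottleneck 3, flow now 17.
Augment Well→M4→M1→P3→P1→Ref: bottleneck 1, flow now 18. (uses reverse residual edge)
No augmenting path remains; maximum flow = 18.
By max-flow min-cut, the minimum cut capacity equals the max flow.
In the residual graph, reachable from Well: {Well}.
Min-cut edges: Well→P3 (10), Well→M4 (8); capacity 10 + 8 = 18.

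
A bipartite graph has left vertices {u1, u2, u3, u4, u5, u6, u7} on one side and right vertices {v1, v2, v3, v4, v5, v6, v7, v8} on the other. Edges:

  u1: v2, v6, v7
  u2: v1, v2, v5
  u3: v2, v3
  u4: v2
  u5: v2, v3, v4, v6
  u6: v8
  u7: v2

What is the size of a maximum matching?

6

Unit-capacity flow: source→left, listed edges, right→sink; max matching = max flow.
Augmenting path u1→v2 (+1); matched 1.
Augmenting path u2→v1 (+1); matched 2.
Augmenting path u3→v3 (+1); matched 3.
Augmenting path u5→v4 (+1); matched 4.
Augmenting path u6→v8 (+1); matched 5.
Augmenting path u4→v2→u1→v6 (+1); matched 6.
No augmenting path remains; maximum matching = 6.
König certificate: {u1, u2, u3, u5, u6, v2} is a vertex cover of size 6 (every listed pair touches it), so no matching can be larger.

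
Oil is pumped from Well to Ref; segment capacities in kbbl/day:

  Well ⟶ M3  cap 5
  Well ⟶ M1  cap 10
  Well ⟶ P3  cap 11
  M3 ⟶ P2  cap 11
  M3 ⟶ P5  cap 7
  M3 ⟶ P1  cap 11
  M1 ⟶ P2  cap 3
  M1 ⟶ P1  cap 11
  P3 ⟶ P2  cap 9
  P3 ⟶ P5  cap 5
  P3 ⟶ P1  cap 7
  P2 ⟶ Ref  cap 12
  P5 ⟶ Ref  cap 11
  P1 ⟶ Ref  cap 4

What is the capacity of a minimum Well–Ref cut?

Augment Well→M3→P2→Ref: bottleneck 5, flow now 5.
Augment Well→M1→P2→Ref: bottleneck 3, flow now 8.
Augment Well→M1→P1→Ref: bottleneck 4, flow now 12.
Augment Well→P3→P2→Ref: bottleneck 4, flow now 16.
Augment Well→P3→P5→Ref: bottleneck 5, flow now 21.
Augment Well→P3→P2→M3→P5→Ref: bottleneck 2, flow now 23. (uses reverse residual edge)
No augmenting path remains; maximum flow = 23.
By max-flow min-cut, the minimum cut capacity equals the max flow.
In the residual graph, reachable from Well: {Well, M1, P1}.
Min-cut edges: Well→M3 (5), Well→P3 (11), M1→P2 (3), P1→Ref (4); capacity 5 + 11 + 3 + 4 = 23.

23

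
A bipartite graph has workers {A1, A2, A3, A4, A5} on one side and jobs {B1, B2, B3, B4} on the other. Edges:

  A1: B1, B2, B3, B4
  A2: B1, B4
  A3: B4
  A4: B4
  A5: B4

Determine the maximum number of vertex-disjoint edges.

3

Unit-capacity flow: source→left, listed edges, right→sink; max matching = max flow.
Augmenting path A1→B1 (+1); matched 1.
Augmenting path A2→B4 (+1); matched 2.
Augmenting path A3→B4→A2→B1→A1→B2 (+1); matched 3.
No augmenting path remains; maximum matching = 3.
König certificate: {A1, A2, B4} is a vertex cover of size 3 (every listed pair touches it), so no matching can be larger.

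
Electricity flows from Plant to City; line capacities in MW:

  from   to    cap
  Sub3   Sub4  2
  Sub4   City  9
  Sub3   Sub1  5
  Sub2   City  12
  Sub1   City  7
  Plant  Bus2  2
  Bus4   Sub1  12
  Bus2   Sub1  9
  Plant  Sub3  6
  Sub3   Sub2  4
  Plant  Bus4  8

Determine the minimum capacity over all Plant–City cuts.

Augment Plant→Bus4→Sub1→City: bottleneck 7, flow now 7.
Augment Plant→Sub3→Sub4→City: bottleneck 2, flow now 9.
Augment Plant→Sub3→Sub2→City: bottleneck 4, flow now 13.
No augmenting path remains; maximum flow = 13.
By max-flow min-cut, the minimum cut capacity equals the max flow.
In the residual graph, reachable from Plant: {Plant, Bus4, Bus2, Sub1}.
Min-cut edges: Plant→Sub3 (6), Sub1→City (7); capacity 6 + 7 = 13.

13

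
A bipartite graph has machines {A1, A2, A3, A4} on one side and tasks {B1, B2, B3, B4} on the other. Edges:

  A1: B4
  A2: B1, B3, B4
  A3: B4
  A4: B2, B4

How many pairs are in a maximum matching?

3

Unit-capacity flow: source→left, listed edges, right→sink; max matching = max flow.
Augmenting path A1→B4 (+1); matched 1.
Augmenting path A2→B1 (+1); matched 2.
Augmenting path A4→B2 (+1); matched 3.
No augmenting path remains; maximum matching = 3.
König certificate: {A2, A4, B4} is a vertex cover of size 3 (every listed pair touches it), so no matching can be larger.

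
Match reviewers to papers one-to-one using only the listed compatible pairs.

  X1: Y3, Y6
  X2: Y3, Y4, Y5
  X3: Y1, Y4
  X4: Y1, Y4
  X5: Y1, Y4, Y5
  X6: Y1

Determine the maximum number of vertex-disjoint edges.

Unit-capacity flow: source→left, listed edges, right→sink; max matching = max flow.
Augmenting path X1→Y3 (+1); matched 1.
Augmenting path X2→Y4 (+1); matched 2.
Augmenting path X3→Y1 (+1); matched 3.
Augmenting path X5→Y5 (+1); matched 4.
Augmenting path X4→Y4→X2→Y3→X1→Y6 (+1); matched 5.
No augmenting path remains; maximum matching = 5.
König certificate: {X1, X2, X5, Y1, Y4} is a vertex cover of size 5 (every listed pair touches it), so no matching can be larger.

5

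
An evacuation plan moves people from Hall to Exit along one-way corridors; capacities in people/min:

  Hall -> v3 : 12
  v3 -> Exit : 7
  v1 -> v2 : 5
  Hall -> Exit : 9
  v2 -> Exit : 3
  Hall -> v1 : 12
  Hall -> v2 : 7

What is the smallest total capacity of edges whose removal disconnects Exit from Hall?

Augment Hall→Exit: bottleneck 9, flow now 9.
Augment Hall→v2→Exit: bottleneck 3, flow now 12.
Augment Hall→v3→Exit: bottleneck 7, flow now 19.
No augmenting path remains; maximum flow = 19.
By max-flow min-cut, the minimum cut capacity equals the max flow.
In the residual graph, reachable from Hall: {Hall, v1, v2, v3}.
Min-cut edges: Hall→Exit (9), v2→Exit (3), v3→Exit (7); capacity 9 + 3 + 7 = 19.

19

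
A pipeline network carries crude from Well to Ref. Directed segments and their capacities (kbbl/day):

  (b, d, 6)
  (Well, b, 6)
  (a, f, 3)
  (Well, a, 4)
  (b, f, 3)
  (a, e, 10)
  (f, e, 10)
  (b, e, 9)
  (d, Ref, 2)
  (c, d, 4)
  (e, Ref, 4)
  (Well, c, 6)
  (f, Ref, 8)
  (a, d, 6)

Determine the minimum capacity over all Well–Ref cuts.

12

Augment Well→a→d→Ref: bottleneck 2, flow now 2.
Augment Well→a→e→Ref: bottleneck 2, flow now 4.
Augment Well→b→e→Ref: bottleneck 2, flow now 6.
Augment Well→b→f→Ref: bottleneck 3, flow now 9.
Augment Well→b→d→a→f→Ref: bottleneck 1, flow now 10. (uses reverse residual edge)
Augment Well→c→d→a→f→Ref: bottleneck 1, flow now 11. (uses reverse residual edge)
Augment Well→c→d→b→e→a→f→Ref: bottleneck 1, flow now 12. (uses reverse residual edge)
No augmenting path remains; maximum flow = 12.
By max-flow min-cut, the minimum cut capacity equals the max flow.
In the residual graph, reachable from Well: {Well, c, d}.
Min-cut edges: Well→a (4), Well→b (6), d→Ref (2); capacity 4 + 6 + 2 = 12.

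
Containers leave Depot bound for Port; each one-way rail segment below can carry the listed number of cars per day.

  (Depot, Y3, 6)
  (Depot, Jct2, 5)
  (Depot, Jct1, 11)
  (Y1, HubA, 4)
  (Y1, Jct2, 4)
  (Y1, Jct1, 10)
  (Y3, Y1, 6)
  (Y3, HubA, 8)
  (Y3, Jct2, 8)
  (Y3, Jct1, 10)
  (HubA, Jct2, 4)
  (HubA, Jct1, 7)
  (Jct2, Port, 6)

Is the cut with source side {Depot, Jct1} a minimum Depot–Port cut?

Given cut capacity: 6 + 5 = 11.
Augment Depot→Jct2→Port: bottleneck 5, flow now 5.
Augment Depot→Y3→Jct2→Port: bottleneck 1, flow now 6.
No augmenting path remains; maximum flow = 6.
In the residual graph, reachable from Depot: {Depot, Y1, Y3, HubA, Jct2, Jct1}.
Min-cut edges: Jct2→Port (6); capacity 6 = 6.
Cut capacity 11 exceeds the max flow 6, so it is not minimum.

No — its capacity is 11, but the minimum cut has capacity 6.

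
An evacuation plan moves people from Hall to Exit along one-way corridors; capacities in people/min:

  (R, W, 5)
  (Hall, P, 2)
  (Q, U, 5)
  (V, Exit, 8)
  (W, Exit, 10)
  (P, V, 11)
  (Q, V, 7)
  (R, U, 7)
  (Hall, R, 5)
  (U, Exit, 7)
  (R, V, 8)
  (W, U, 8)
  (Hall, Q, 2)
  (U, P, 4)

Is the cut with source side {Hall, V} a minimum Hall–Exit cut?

No — its capacity is 17, but the minimum cut has capacity 9.

Given cut capacity: 2 + 2 + 5 + 8 = 17.
Augment Hall→P→V→Exit: bottleneck 2, flow now 2.
Augment Hall→Q→U→Exit: bottleneck 2, flow now 4.
Augment Hall→R→U→Exit: bottleneck 5, flow now 9.
No augmenting path remains; maximum flow = 9.
In the residual graph, reachable from Hall: {Hall}.
Min-cut edges: Hall→P (2), Hall→Q (2), Hall→R (5); capacity 2 + 2 + 5 = 9.
Cut capacity 17 exceeds the max flow 9, so it is not minimum.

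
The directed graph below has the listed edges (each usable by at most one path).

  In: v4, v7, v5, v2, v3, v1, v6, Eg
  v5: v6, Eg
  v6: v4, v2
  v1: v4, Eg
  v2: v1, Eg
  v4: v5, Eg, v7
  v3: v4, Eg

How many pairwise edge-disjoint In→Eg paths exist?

Assign every edge capacity 1; by Menger, the answer equals the max flow.
Path In→Eg (+1); total 1.
Path In→v1→Eg (+1); total 2.
Path In→v2→Eg (+1); total 3.
Path In→v3→Eg (+1); total 4.
Path In→v4→Eg (+1); total 5.
Path In→v5→Eg (+1); total 6.
No residual In→Eg path; max flow = 6.
Certifying cut of size 6: {In→Eg, In→v3, v1→Eg, v2→Eg, v4→Eg, v5→Eg}.

6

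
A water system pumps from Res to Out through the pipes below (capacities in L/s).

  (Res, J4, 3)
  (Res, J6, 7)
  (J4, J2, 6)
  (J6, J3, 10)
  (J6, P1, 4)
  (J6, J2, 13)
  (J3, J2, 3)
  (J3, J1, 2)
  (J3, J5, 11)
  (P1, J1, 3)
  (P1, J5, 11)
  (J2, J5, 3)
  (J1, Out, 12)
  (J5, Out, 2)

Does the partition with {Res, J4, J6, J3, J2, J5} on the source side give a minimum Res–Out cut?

No — its capacity is 8, but the minimum cut has capacity 7.

Given cut capacity: 4 + 2 + 2 = 8.
Augment Res→J4→J2→J5→Out: bottleneck 2, flow now 2.
Augment Res→J6→J3→J1→Out: bottleneck 2, flow now 4.
Augment Res→J6→P1→J1→Out: bottleneck 3, flow now 7.
No augmenting path remains; maximum flow = 7.
In the residual graph, reachable from Res: {Res, J4, J6, J3, P1, J2, J5}.
Min-cut edges: J3→J1 (2), P1→J1 (3), J5→Out (2); capacity 2 + 3 + 2 = 7.
Cut capacity 8 exceeds the max flow 7, so it is not minimum.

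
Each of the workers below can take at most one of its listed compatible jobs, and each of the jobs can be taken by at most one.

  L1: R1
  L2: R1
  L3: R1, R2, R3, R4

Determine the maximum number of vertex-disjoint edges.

Unit-capacity flow: source→left, listed edges, right→sink; max matching = max flow.
Augmenting path L1→R1 (+1); matched 1.
Augmenting path L3→R2 (+1); matched 2.
No augmenting path remains; maximum matching = 2.
König certificate: {L3, R1} is a vertex cover of size 2 (every listed pair touches it), so no matching can be larger.

2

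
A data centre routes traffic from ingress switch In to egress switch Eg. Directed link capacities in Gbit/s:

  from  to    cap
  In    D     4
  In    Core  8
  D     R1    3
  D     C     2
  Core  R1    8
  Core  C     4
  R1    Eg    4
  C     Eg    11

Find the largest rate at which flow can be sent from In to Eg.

Augment In→D→R1→Eg: bottleneck 3, flow now 3.
Augment In→D→C→Eg: bottleneck 1, flow now 4.
Augment In→Core→R1→Eg: bottleneck 1, flow now 5.
Augment In→Core→C→Eg: bottleneck 4, flow now 9.
Augment In→Core→R1→D→C→Eg: bottleneck 1, flow now 10. (uses reverse residual edge)
No augmenting path remains; maximum flow = 10.
In the residual graph, reachable from In: {In, D, Core, R1}.
Min-cut edges: D→C (2), Core→C (4), R1→Eg (4); capacity 2 + 4 + 4 = 10.
This cut is saturated, so no flow can exceed 10.

10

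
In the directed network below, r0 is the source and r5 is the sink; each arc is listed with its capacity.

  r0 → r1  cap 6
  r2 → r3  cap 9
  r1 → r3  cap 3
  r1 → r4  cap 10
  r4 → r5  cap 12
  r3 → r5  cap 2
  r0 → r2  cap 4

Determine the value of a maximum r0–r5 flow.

8

Augment r0→r1→r3→r5: bottleneck 2, flow now 2.
Augment r0→r1→r4→r5: bottleneck 4, flow now 6.
Augment r0→r2→r3→r1→r4→r5: bottleneck 2, flow now 8. (uses reverse residual edge)
No augmenting path remains; maximum flow = 8.
In the residual graph, reachable from r0: {r0, r2, r3}.
Min-cut edges: r0→r1 (6), r3→r5 (2); capacity 6 + 2 = 8.
This cut is saturated, so no flow can exceed 8.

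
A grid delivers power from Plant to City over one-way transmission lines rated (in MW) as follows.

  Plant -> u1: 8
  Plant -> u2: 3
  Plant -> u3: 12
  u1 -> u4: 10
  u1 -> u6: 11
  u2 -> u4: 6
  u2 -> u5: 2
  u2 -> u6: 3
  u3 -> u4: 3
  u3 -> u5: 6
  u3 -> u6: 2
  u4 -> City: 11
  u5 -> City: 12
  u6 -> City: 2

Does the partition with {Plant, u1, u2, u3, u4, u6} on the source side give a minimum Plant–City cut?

Given cut capacity: 2 + 6 + 11 + 2 = 21.
Augment Plant→u1→u4→City: bottleneck 8, flow now 8.
Augment Plant→u2→u4→City: bottleneck 3, flow now 11.
Augment Plant→u3→u5→City: bottleneck 6, flow now 17.
Augment Plant→u3→u6→City: bottleneck 2, flow now 19.
Augment Plant→u3→u4→u2→u5→City: bottleneck 2, flow now 21. (uses reverse residual edge)
No augmenting path remains; maximum flow = 21.
Cut capacity 21 equals the max flow, so it is a minimum cut.

Yes — it is a minimum cut (capacity 21).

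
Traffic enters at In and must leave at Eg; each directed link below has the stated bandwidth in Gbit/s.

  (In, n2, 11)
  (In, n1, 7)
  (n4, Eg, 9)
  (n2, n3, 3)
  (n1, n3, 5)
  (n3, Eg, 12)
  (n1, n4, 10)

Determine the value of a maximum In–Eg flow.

Augment In→n1→n3→Eg: bottleneck 5, flow now 5.
Augment In→n1→n4→Eg: bottleneck 2, flow now 7.
Augment In→n2→n3→Eg: bottleneck 3, flow now 10.
No augmenting path remains; maximum flow = 10.
In the residual graph, reachable from In: {In, n2}.
Min-cut edges: In→n1 (7), n2→n3 (3); capacity 7 + 3 = 10.
This cut is saturated, so no flow can exceed 10.

10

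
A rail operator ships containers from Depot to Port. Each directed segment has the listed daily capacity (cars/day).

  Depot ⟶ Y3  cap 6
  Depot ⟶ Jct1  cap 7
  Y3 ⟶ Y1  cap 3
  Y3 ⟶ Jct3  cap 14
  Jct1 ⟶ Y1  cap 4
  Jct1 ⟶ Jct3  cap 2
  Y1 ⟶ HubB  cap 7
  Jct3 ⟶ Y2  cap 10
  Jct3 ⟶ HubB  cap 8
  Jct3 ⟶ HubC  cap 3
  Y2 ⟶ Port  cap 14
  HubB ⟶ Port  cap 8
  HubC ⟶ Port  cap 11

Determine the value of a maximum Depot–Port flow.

12

Augment Depot→Y3→Y1→HubB→Port: bottleneck 3, flow now 3.
Augment Depot→Y3→Jct3→Y2→Port: bottleneck 3, flow now 6.
Augment Depot→Jct1→Y1→HubB→Port: bottleneck 4, flow now 10.
Augment Depot→Jct1→Jct3→Y2→Port: bottleneck 2, flow now 12.
No augmenting path remains; maximum flow = 12.
In the residual graph, reachable from Depot: {Depot, Jct1}.
Min-cut edges: Depot→Y3 (6), Jct1→Y1 (4), Jct1→Jct3 (2); capacity 6 + 4 + 2 = 12.
This cut is saturated, so no flow can exceed 12.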